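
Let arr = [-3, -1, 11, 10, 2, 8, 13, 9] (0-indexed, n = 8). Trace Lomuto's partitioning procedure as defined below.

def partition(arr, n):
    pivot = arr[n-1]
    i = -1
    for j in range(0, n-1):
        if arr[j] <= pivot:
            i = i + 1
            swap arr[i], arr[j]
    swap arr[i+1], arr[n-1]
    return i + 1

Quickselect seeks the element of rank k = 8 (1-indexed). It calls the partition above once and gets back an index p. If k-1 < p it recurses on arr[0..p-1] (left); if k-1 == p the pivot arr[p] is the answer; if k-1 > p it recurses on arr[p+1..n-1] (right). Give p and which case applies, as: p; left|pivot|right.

4; right

pivot=9, i=-1
j=0: -3≤9, i=0, swap(0,0) ⇒ [-3, -1, 11, 10, 2, 8, 13, 9]
j=1: -1≤9, i=1, swap(1,1) ⇒ [-3, -1, 11, 10, 2, 8, 13, 9]
j=2: 11>9, skip
j=3: 10>9, skip
j=4: 2≤9, i=2, swap(2,4) ⇒ [-3, -1, 2, 10, 11, 8, 13, 9]
j=5: 8≤9, i=3, swap(3,5) ⇒ [-3, -1, 2, 8, 11, 10, 13, 9]
j=6: 13>9, skip
swap(4,7) ⇒ [-3, -1, 2, 8, 9, 10, 13, 11]; return 4
p = 4; k-1 = 7 > 4 ⇒ right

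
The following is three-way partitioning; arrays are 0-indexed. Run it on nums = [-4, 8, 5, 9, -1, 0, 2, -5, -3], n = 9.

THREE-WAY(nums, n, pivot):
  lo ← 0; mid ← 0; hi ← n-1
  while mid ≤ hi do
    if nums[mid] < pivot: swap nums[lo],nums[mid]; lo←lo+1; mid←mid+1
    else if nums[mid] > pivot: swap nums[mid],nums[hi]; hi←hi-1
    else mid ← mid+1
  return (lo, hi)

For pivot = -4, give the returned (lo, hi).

(1, 1)

lo=0 mid=0 hi=8
-4=-4: mid=1
8>-4: swap(1,8), hi=7 ⇒ [-4, -3, 5, 9, -1, 0, 2, -5, 8]
-3>-4: swap(1,7), hi=6 ⇒ [-4, -5, 5, 9, -1, 0, 2, -3, 8]
-5<-4: swap(0,1), lo=1 mid=2 ⇒ [-5, -4, 5, 9, -1, 0, 2, -3, 8]
5>-4: swap(2,6), hi=5 ⇒ [-5, -4, 2, 9, -1, 0, 5, -3, 8]
2>-4: swap(2,5), hi=4 ⇒ [-5, -4, 0, 9, -1, 2, 5, -3, 8]
0>-4: swap(2,4), hi=3 ⇒ [-5, -4, -1, 9, 0, 2, 5, -3, 8]
-1>-4: swap(2,3), hi=2 ⇒ [-5, -4, 9, -1, 0, 2, 5, -3, 8]
9>-4: swap(2,2), hi=1 ⇒ [-5, -4, 9, -1, 0, 2, 5, -3, 8]
done. lo=1 hi=1; nums=[-5, -4, 9, -1, 0, 2, 5, -3, 8]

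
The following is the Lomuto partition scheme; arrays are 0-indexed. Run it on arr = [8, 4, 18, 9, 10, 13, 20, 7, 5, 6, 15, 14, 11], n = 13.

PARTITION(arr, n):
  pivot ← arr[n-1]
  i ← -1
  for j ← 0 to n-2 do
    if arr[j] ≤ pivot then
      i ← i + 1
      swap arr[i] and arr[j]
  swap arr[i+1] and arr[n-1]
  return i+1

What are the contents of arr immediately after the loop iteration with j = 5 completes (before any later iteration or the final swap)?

[8, 4, 9, 10, 18, 13, 20, 7, 5, 6, 15, 14, 11]

pivot=11, i=-1
j=0: 8≤11, i=0, swap(0,0) ⇒ [8, 4, 18, 9, 10, 13, 20, 7, 5, 6, 15, 14, 11]
j=1: 4≤11, i=1, swap(1,1) ⇒ [8, 4, 18, 9, 10, 13, 20, 7, 5, 6, 15, 14, 11]
j=2: 18>11, skip
j=3: 9≤11, i=2, swap(2,3) ⇒ [8, 4, 9, 18, 10, 13, 20, 7, 5, 6, 15, 14, 11]
j=4: 10≤11, i=3, swap(3,4) ⇒ [8, 4, 9, 10, 18, 13, 20, 7, 5, 6, 15, 14, 11]
j=5: 13>11, skip
(after j=5) arr = [8, 4, 9, 10, 18, 13, 20, 7, 5, 6, 15, 14, 11]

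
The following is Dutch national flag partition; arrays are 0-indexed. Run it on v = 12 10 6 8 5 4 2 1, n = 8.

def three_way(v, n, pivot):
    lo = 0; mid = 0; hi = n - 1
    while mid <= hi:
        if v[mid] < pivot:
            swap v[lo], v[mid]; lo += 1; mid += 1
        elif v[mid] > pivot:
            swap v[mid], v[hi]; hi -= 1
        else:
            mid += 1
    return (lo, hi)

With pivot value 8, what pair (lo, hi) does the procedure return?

pivot = 8; lo=0, mid=0, hi=7
v[mid]=12>8: swap v[0],v[7]; hi=6 → 1 10 6 8 5 4 2 12
v[mid]=1<8: swap v[0],v[0]; lo=1,mid=1 → 1 10 6 8 5 4 2 12
v[mid]=10>8: swap v[1],v[6]; hi=5 → 1 2 6 8 5 4 10 12
v[mid]=2<8: swap v[1],v[1]; lo=2,mid=2 → 1 2 6 8 5 4 10 12
v[mid]=6<8: swap v[2],v[2]; lo=3,mid=3 → 1 2 6 8 5 4 10 12
v[mid]=8=8: mid=4
v[mid]=5<8: swap v[3],v[4]; lo=4,mid=5 → 1 2 6 5 8 4 10 12
v[mid]=4<8: swap v[4],v[5]; lo=5,mid=6 → 1 2 6 5 4 8 10 12
end: lo=5, hi=5; v = 1 2 6 5 4 8 10 12

(5, 5)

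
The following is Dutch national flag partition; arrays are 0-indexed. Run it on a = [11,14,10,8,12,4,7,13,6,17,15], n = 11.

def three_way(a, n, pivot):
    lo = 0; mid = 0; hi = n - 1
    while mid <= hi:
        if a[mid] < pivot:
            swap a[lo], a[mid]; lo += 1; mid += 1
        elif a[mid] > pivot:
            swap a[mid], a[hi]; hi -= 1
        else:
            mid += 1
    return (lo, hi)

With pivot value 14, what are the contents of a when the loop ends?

lo=0 mid=0 hi=10
11<14: swap(0,0), lo=1 mid=1 ⇒ [11,14,10,8,12,4,7,13,6,17,15]
14=14: mid=2
10<14: swap(1,2), lo=2 mid=3 ⇒ [11,10,14,8,12,4,7,13,6,17,15]
8<14: swap(2,3), lo=3 mid=4 ⇒ [11,10,8,14,12,4,7,13,6,17,15]
12<14: swap(3,4), lo=4 mid=5 ⇒ [11,10,8,12,14,4,7,13,6,17,15]
4<14: swap(4,5), lo=5 mid=6 ⇒ [11,10,8,12,4,14,7,13,6,17,15]
7<14: swap(5,6), lo=6 mid=7 ⇒ [11,10,8,12,4,7,14,13,6,17,15]
13<14: swap(6,7), lo=7 mid=8 ⇒ [11,10,8,12,4,7,13,14,6,17,15]
6<14: swap(7,8), lo=8 mid=9 ⇒ [11,10,8,12,4,7,13,6,14,17,15]
17>14: swap(9,10), hi=9 ⇒ [11,10,8,12,4,7,13,6,14,15,17]
15>14: swap(9,9), hi=8 ⇒ [11,10,8,12,4,7,13,6,14,15,17]
done. lo=8 hi=8; a=[11,10,8,12,4,7,13,6,14,15,17]

[11,10,8,12,4,7,13,6,14,15,17]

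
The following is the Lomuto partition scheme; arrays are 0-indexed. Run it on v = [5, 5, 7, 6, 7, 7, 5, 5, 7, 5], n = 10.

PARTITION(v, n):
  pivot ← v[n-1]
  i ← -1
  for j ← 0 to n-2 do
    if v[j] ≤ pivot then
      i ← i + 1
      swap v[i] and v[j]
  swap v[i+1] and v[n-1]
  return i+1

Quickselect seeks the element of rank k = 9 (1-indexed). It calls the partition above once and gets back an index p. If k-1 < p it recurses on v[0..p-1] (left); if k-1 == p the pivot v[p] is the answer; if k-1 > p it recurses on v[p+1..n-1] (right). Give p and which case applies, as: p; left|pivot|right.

pivot = v[9] = 5; i = -1
j=0: v[0]=5 ≤ 5 → i=0, swap v[0],v[0] (no change) → [5, 5, 7, 6, 7, 7, 5, 5, 7, 5]
j=1: v[1]=5 ≤ 5 → i=1, swap v[1],v[1] (no change) → [5, 5, 7, 6, 7, 7, 5, 5, 7, 5]
j=2: v[2]=7 > 5 → no swap
j=3: v[3]=6 > 5 → no swap
j=4: v[4]=7 > 5 → no swap
j=5: v[5]=7 > 5 → no swap
j=6: v[6]=5 ≤ 5 → i=2, swap v[2],v[6] → [5, 5, 5, 6, 7, 7, 7, 5, 7, 5]
j=7: v[7]=5 ≤ 5 → i=3, swap v[3],v[7] → [5, 5, 5, 5, 7, 7, 7, 6, 7, 5]
j=8: v[8]=7 > 5 → no swap
final swap v[4],v[9] → [5, 5, 5, 5, 5, 7, 7, 6, 7, 7]; return 4
p = 4; k-1 = 8 > 4 ⇒ right

4; right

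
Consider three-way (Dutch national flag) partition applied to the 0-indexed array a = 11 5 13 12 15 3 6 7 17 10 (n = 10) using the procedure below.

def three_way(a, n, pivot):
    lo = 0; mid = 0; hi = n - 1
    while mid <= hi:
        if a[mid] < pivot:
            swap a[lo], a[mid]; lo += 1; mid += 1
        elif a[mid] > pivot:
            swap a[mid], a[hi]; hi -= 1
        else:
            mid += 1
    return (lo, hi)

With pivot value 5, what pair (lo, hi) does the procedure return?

(1, 1)

pivot = 5; lo=0, mid=0, hi=9
a[mid]=11>5: swap a[0],a[9]; hi=8 → 10 5 13 12 15 3 6 7 17 11
a[mid]=10>5: swap a[0],a[8]; hi=7 → 17 5 13 12 15 3 6 7 10 11
a[mid]=17>5: swap a[0],a[7]; hi=6 → 7 5 13 12 15 3 6 17 10 11
a[mid]=7>5: swap a[0],a[6]; hi=5 → 6 5 13 12 15 3 7 17 10 11
a[mid]=6>5: swap a[0],a[5]; hi=4 → 3 5 13 12 15 6 7 17 10 11
a[mid]=3<5: swap a[0],a[0]; lo=1,mid=1 → 3 5 13 12 15 6 7 17 10 11
a[mid]=5=5: mid=2
a[mid]=13>5: swap a[2],a[4]; hi=3 → 3 5 15 12 13 6 7 17 10 11
a[mid]=15>5: swap a[2],a[3]; hi=2 → 3 5 12 15 13 6 7 17 10 11
a[mid]=12>5: swap a[2],a[2]; hi=1 → 3 5 12 15 13 6 7 17 10 11
end: lo=1, hi=1; a = 3 5 12 15 13 6 7 17 10 11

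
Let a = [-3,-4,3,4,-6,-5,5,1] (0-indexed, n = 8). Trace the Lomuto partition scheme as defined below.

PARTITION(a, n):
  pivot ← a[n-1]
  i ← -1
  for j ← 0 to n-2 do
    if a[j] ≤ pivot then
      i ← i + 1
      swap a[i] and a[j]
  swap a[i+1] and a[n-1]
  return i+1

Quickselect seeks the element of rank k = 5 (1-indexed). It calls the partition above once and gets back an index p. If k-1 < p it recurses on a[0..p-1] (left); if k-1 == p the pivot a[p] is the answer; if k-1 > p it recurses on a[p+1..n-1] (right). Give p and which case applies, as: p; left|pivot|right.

4; pivot

pivot=1, i=-1
j=0: -3≤1, i=0, swap(0,0) ⇒ [-3,-4,3,4,-6,-5,5,1]
j=1: -4≤1, i=1, swap(1,1) ⇒ [-3,-4,3,4,-6,-5,5,1]
j=2: 3>1, skip
j=3: 4>1, skip
j=4: -6≤1, i=2, swap(2,4) ⇒ [-3,-4,-6,4,3,-5,5,1]
j=5: -5≤1, i=3, swap(3,5) ⇒ [-3,-4,-6,-5,3,4,5,1]
j=6: 5>1, skip
swap(4,7) ⇒ [-3,-4,-6,-5,1,4,5,3]; return 4
p = 4; k-1 = 4 == 4 ⇒ pivot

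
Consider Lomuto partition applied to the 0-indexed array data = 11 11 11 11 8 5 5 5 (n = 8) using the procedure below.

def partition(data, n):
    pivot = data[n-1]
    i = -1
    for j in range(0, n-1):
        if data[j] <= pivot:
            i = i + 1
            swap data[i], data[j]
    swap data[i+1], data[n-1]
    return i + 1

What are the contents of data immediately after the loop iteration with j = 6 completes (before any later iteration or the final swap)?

pivot=5, i=-1
j=0: 11>5, skip
j=1: 11>5, skip
j=2: 11>5, skip
j=3: 11>5, skip
j=4: 8>5, skip
j=5: 5≤5, i=0, swap(0,5) ⇒ 5 11 11 11 8 11 5 5
j=6: 5≤5, i=1, swap(1,6) ⇒ 5 5 11 11 8 11 11 5
(after j=6) data = 5 5 11 11 8 11 11 5

5 5 11 11 8 11 11 5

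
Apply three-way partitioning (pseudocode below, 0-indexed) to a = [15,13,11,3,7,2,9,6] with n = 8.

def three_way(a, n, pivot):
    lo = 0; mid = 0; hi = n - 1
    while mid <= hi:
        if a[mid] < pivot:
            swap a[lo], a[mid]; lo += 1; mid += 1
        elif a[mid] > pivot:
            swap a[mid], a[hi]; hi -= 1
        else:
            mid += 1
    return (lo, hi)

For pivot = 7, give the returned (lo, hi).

lo=0 mid=0 hi=7
15>7: swap(0,7), hi=6 ⇒ [6,13,11,3,7,2,9,15]
6<7: swap(0,0), lo=1 mid=1 ⇒ [6,13,11,3,7,2,9,15]
13>7: swap(1,6), hi=5 ⇒ [6,9,11,3,7,2,13,15]
9>7: swap(1,5), hi=4 ⇒ [6,2,11,3,7,9,13,15]
2<7: swap(1,1), lo=2 mid=2 ⇒ [6,2,11,3,7,9,13,15]
11>7: swap(2,4), hi=3 ⇒ [6,2,7,3,11,9,13,15]
7=7: mid=3
3<7: swap(2,3), lo=3 mid=4 ⇒ [6,2,3,7,11,9,13,15]
done. lo=3 hi=3; a=[6,2,3,7,11,9,13,15]

(3, 3)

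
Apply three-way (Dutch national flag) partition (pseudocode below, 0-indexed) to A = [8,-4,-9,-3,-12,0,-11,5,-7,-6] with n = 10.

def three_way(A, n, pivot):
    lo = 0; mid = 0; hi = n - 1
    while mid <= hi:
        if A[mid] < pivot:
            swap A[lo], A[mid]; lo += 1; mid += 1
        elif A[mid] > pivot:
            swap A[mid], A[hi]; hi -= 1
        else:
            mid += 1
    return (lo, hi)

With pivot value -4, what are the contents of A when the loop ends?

pivot = -4; lo=0, mid=0, hi=9
A[mid]=8>-4: swap A[0],A[9]; hi=8 → [-6,-4,-9,-3,-12,0,-11,5,-7,8]
A[mid]=-6<-4: swap A[0],A[0]; lo=1,mid=1 → [-6,-4,-9,-3,-12,0,-11,5,-7,8]
A[mid]=-4=-4: mid=2
A[mid]=-9<-4: swap A[1],A[2]; lo=2,mid=3 → [-6,-9,-4,-3,-12,0,-11,5,-7,8]
A[mid]=-3>-4: swap A[3],A[8]; hi=7 → [-6,-9,-4,-7,-12,0,-11,5,-3,8]
A[mid]=-7<-4: swap A[2],A[3]; lo=3,mid=4 → [-6,-9,-7,-4,-12,0,-11,5,-3,8]
A[mid]=-12<-4: swap A[3],A[4]; lo=4,mid=5 → [-6,-9,-7,-12,-4,0,-11,5,-3,8]
A[mid]=0>-4: swap A[5],A[7]; hi=6 → [-6,-9,-7,-12,-4,5,-11,0,-3,8]
A[mid]=5>-4: swap A[5],A[6]; hi=5 → [-6,-9,-7,-12,-4,-11,5,0,-3,8]
A[mid]=-11<-4: swap A[4],A[5]; lo=5,mid=6 → [-6,-9,-7,-12,-11,-4,5,0,-3,8]
end: lo=5, hi=5; A = [-6,-9,-7,-12,-11,-4,5,0,-3,8]

[-6,-9,-7,-12,-11,-4,5,0,-3,8]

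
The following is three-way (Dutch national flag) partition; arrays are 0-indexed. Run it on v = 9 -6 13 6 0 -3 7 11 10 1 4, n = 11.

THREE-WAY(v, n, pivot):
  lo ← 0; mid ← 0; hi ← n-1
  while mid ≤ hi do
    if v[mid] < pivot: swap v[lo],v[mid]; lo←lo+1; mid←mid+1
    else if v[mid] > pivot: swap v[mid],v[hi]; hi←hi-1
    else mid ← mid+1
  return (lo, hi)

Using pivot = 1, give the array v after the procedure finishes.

pivot = 1; lo=0, mid=0, hi=10
v[mid]=9>1: swap v[0],v[10]; hi=9 → 4 -6 13 6 0 -3 7 11 10 1 9
v[mid]=4>1: swap v[0],v[9]; hi=8 → 1 -6 13 6 0 -3 7 11 10 4 9
v[mid]=1=1: mid=1
v[mid]=-6<1: swap v[0],v[1]; lo=1,mid=2 → -6 1 13 6 0 -3 7 11 10 4 9
v[mid]=13>1: swap v[2],v[8]; hi=7 → -6 1 10 6 0 -3 7 11 13 4 9
v[mid]=10>1: swap v[2],v[7]; hi=6 → -6 1 11 6 0 -3 7 10 13 4 9
v[mid]=11>1: swap v[2],v[6]; hi=5 → -6 1 7 6 0 -3 11 10 13 4 9
v[mid]=7>1: swap v[2],v[5]; hi=4 → -6 1 -3 6 0 7 11 10 13 4 9
v[mid]=-3<1: swap v[1],v[2]; lo=2,mid=3 → -6 -3 1 6 0 7 11 10 13 4 9
v[mid]=6>1: swap v[3],v[4]; hi=3 → -6 -3 1 0 6 7 11 10 13 4 9
v[mid]=0<1: swap v[2],v[3]; lo=3,mid=4 → -6 -3 0 1 6 7 11 10 13 4 9
end: lo=3, hi=3; v = -6 -3 0 1 6 7 11 10 13 4 9

-6 -3 0 1 6 7 11 10 13 4 9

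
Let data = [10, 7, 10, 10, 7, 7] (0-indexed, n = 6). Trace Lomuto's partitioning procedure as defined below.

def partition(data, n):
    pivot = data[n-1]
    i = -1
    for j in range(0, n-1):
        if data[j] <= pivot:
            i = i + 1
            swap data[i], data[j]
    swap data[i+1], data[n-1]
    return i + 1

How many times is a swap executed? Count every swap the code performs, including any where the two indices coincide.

3

pivot = data[5] = 7; i = -1
j=0: data[0]=10 > 7 → no swap
j=1: data[1]=7 ≤ 7 → i=0, swap data[0],data[1] → [7, 10, 10, 10, 7, 7]
j=2: data[2]=10 > 7 → no swap
j=3: data[3]=10 > 7 → no swap
j=4: data[4]=7 ≤ 7 → i=1, swap data[1],data[4] → [7, 7, 10, 10, 10, 7]
final swap data[2],data[5] → [7, 7, 7, 10, 10, 10]; return 2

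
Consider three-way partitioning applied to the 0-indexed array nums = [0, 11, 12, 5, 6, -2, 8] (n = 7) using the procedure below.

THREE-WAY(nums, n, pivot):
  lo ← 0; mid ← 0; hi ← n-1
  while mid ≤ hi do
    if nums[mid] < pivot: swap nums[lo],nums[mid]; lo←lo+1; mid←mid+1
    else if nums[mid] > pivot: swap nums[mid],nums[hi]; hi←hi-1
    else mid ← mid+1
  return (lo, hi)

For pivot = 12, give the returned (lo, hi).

(6, 6)

pivot = 12; lo=0, mid=0, hi=6
nums[mid]=0<12: swap nums[0],nums[0]; lo=1,mid=1 → [0, 11, 12, 5, 6, -2, 8]
nums[mid]=11<12: swap nums[1],nums[1]; lo=2,mid=2 → [0, 11, 12, 5, 6, -2, 8]
nums[mid]=12=12: mid=3
nums[mid]=5<12: swap nums[2],nums[3]; lo=3,mid=4 → [0, 11, 5, 12, 6, -2, 8]
nums[mid]=6<12: swap nums[3],nums[4]; lo=4,mid=5 → [0, 11, 5, 6, 12, -2, 8]
nums[mid]=-2<12: swap nums[4],nums[5]; lo=5,mid=6 → [0, 11, 5, 6, -2, 12, 8]
nums[mid]=8<12: swap nums[5],nums[6]; lo=6,mid=7 → [0, 11, 5, 6, -2, 8, 12]
end: lo=6, hi=6; nums = [0, 11, 5, 6, -2, 8, 12]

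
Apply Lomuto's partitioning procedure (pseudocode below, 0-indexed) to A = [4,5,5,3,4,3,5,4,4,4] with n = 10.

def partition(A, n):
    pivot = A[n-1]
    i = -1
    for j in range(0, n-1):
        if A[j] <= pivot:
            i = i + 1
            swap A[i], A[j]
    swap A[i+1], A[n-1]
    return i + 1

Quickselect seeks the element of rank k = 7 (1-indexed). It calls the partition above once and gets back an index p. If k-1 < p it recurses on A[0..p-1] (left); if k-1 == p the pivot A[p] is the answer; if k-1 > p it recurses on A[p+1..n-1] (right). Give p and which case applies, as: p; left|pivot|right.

pivot = A[9] = 4; i = -1
j=0: A[0]=4 ≤ 4 → i=0, swap A[0],A[0] (no change) → [4,5,5,3,4,3,5,4,4,4]
j=1: A[1]=5 > 4 → no swap
j=2: A[2]=5 > 4 → no swap
j=3: A[3]=3 ≤ 4 → i=1, swap A[1],A[3] → [4,3,5,5,4,3,5,4,4,4]
j=4: A[4]=4 ≤ 4 → i=2, swap A[2],A[4] → [4,3,4,5,5,3,5,4,4,4]
j=5: A[5]=3 ≤ 4 → i=3, swap A[3],A[5] → [4,3,4,3,5,5,5,4,4,4]
j=6: A[6]=5 > 4 → no swap
j=7: A[7]=4 ≤ 4 → i=4, swap A[4],A[7] → [4,3,4,3,4,5,5,5,4,4]
j=8: A[8]=4 ≤ 4 → i=5, swap A[5],A[8] → [4,3,4,3,4,4,5,5,5,4]
final swap A[6],A[9] → [4,3,4,3,4,4,4,5,5,5]; return 6
p = 6; k-1 = 6 == 6 ⇒ pivot

6; pivot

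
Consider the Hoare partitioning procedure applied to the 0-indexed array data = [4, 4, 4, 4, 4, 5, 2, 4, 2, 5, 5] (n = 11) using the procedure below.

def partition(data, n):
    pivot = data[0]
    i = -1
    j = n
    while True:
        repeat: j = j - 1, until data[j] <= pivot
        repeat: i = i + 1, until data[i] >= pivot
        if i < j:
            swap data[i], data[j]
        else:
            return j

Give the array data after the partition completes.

[2, 4, 2, 4, 4, 5, 4, 4, 4, 5, 5]

pivot=4
j stops at 8 (2), i stops at 0 (4); swap ⇒ [2, 4, 4, 4, 4, 5, 2, 4, 4, 5, 5]
j stops at 7 (4), i stops at 1 (4); swap ⇒ [2, 4, 4, 4, 4, 5, 2, 4, 4, 5, 5]
j stops at 6 (2), i stops at 2 (4); swap ⇒ [2, 4, 2, 4, 4, 5, 4, 4, 4, 5, 5]
j stops at 4 (4), i stops at 3 (4); swap ⇒ [2, 4, 2, 4, 4, 5, 4, 4, 4, 5, 5]
j stops at 3, i stops at 4; i≥j ⇒ return 3. data=[2, 4, 2, 4, 4, 5, 4, 4, 4, 5, 5]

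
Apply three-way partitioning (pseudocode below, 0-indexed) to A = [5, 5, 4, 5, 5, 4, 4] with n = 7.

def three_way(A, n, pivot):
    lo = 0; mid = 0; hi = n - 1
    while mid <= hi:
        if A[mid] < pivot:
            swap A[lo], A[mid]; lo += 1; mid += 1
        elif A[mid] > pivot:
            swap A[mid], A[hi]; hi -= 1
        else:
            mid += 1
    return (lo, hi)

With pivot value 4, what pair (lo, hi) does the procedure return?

lo=0 mid=0 hi=6
5>4: swap(0,6), hi=5 ⇒ [4, 5, 4, 5, 5, 4, 5]
4=4: mid=1
5>4: swap(1,5), hi=4 ⇒ [4, 4, 4, 5, 5, 5, 5]
4=4: mid=2
4=4: mid=3
5>4: swap(3,4), hi=3 ⇒ [4, 4, 4, 5, 5, 5, 5]
5>4: swap(3,3), hi=2 ⇒ [4, 4, 4, 5, 5, 5, 5]
done. lo=0 hi=2; A=[4, 4, 4, 5, 5, 5, 5]

(0, 2)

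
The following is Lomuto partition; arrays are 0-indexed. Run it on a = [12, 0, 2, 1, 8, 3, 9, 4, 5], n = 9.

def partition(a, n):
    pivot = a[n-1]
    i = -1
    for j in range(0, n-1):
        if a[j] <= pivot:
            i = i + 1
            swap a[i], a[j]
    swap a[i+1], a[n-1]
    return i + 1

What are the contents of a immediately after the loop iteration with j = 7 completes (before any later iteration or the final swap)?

pivot = a[8] = 5; i = -1
j=0: a[0]=12 > 5 → no swap
j=1: a[1]=0 ≤ 5 → i=0, swap a[0],a[1] → [0, 12, 2, 1, 8, 3, 9, 4, 5]
j=2: a[2]=2 ≤ 5 → i=1, swap a[1],a[2] → [0, 2, 12, 1, 8, 3, 9, 4, 5]
j=3: a[3]=1 ≤ 5 → i=2, swap a[2],a[3] → [0, 2, 1, 12, 8, 3, 9, 4, 5]
j=4: a[4]=8 > 5 → no swap
j=5: a[5]=3 ≤ 5 → i=3, swap a[3],a[5] → [0, 2, 1, 3, 8, 12, 9, 4, 5]
j=6: a[6]=9 > 5 → no swap
j=7: a[7]=4 ≤ 5 → i=4, swap a[4],a[7] → [0, 2, 1, 3, 4, 12, 9, 8, 5]
(after j=7) a = [0, 2, 1, 3, 4, 12, 9, 8, 5]

[0, 2, 1, 3, 4, 12, 9, 8, 5]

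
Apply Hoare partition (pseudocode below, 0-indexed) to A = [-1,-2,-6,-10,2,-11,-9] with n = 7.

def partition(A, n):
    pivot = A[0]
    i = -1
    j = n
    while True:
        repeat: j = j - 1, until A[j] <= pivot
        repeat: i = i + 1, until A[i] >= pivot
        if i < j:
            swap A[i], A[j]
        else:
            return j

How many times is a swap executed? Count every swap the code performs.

2

pivot = A[0] = -1; i = -1, j = 7
j→6 (A[6]=-9≤-1), i→0 (A[0]=-1≥-1); i<j, swap → [-9,-2,-6,-10,2,-11,-1]
j→5 (A[5]=-11≤-1), i→4 (A[4]=2≥-1); i<j, swap → [-9,-2,-6,-10,-11,2,-1]
j→4, i→5; i≥j, return j=4. A = [-9,-2,-6,-10,-11,2,-1]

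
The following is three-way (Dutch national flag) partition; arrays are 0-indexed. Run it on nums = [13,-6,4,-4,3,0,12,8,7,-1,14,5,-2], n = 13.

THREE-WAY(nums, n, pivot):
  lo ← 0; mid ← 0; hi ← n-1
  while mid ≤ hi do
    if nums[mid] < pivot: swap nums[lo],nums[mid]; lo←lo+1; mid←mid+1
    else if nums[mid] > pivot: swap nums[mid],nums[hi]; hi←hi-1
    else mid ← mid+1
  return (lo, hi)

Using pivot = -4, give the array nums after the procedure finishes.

pivot = -4; lo=0, mid=0, hi=12
nums[mid]=13>-4: swap nums[0],nums[12]; hi=11 → [-2,-6,4,-4,3,0,12,8,7,-1,14,5,13]
nums[mid]=-2>-4: swap nums[0],nums[11]; hi=10 → [5,-6,4,-4,3,0,12,8,7,-1,14,-2,13]
nums[mid]=5>-4: swap nums[0],nums[10]; hi=9 → [14,-6,4,-4,3,0,12,8,7,-1,5,-2,13]
nums[mid]=14>-4: swap nums[0],nums[9]; hi=8 → [-1,-6,4,-4,3,0,12,8,7,14,5,-2,13]
nums[mid]=-1>-4: swap nums[0],nums[8]; hi=7 → [7,-6,4,-4,3,0,12,8,-1,14,5,-2,13]
nums[mid]=7>-4: swap nums[0],nums[7]; hi=6 → [8,-6,4,-4,3,0,12,7,-1,14,5,-2,13]
nums[mid]=8>-4: swap nums[0],nums[6]; hi=5 → [12,-6,4,-4,3,0,8,7,-1,14,5,-2,13]
nums[mid]=12>-4: swap nums[0],nums[5]; hi=4 → [0,-6,4,-4,3,12,8,7,-1,14,5,-2,13]
nums[mid]=0>-4: swap nums[0],nums[4]; hi=3 → [3,-6,4,-4,0,12,8,7,-1,14,5,-2,13]
nums[mid]=3>-4: swap nums[0],nums[3]; hi=2 → [-4,-6,4,3,0,12,8,7,-1,14,5,-2,13]
nums[mid]=-4=-4: mid=1
nums[mid]=-6<-4: swap nums[0],nums[1]; lo=1,mid=2 → [-6,-4,4,3,0,12,8,7,-1,14,5,-2,13]
nums[mid]=4>-4: swap nums[2],nums[2]; hi=1 → [-6,-4,4,3,0,12,8,7,-1,14,5,-2,13]
end: lo=1, hi=1; nums = [-6,-4,4,3,0,12,8,7,-1,14,5,-2,13]

[-6,-4,4,3,0,12,8,7,-1,14,5,-2,13]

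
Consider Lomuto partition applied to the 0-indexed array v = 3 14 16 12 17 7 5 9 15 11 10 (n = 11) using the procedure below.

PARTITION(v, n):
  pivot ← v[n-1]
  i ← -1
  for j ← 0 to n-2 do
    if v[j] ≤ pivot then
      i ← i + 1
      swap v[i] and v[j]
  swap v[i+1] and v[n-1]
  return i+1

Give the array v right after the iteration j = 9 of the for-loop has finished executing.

pivot=10, i=-1
j=0: 3≤10, i=0, swap(0,0) ⇒ 3 14 16 12 17 7 5 9 15 11 10
j=1: 14>10, skip
j=2: 16>10, skip
j=3: 12>10, skip
j=4: 17>10, skip
j=5: 7≤10, i=1, swap(1,5) ⇒ 3 7 16 12 17 14 5 9 15 11 10
j=6: 5≤10, i=2, swap(2,6) ⇒ 3 7 5 12 17 14 16 9 15 11 10
j=7: 9≤10, i=3, swap(3,7) ⇒ 3 7 5 9 17 14 16 12 15 11 10
j=8: 15>10, skip
j=9: 11>10, skip
(after j=9) v = 3 7 5 9 17 14 16 12 15 11 10

3 7 5 9 17 14 16 12 15 11 10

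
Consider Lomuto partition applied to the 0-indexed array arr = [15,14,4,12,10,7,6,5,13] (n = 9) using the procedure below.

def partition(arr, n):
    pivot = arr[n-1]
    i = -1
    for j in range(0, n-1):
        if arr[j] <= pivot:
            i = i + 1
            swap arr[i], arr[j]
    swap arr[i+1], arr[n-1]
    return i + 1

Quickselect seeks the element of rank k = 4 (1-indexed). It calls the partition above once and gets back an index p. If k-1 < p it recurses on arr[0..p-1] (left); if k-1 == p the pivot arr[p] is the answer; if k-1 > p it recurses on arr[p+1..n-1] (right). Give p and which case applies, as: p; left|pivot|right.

pivot=13, i=-1
j=0: 15>13, skip
j=1: 14>13, skip
j=2: 4≤13, i=0, swap(0,2) ⇒ [4,14,15,12,10,7,6,5,13]
j=3: 12≤13, i=1, swap(1,3) ⇒ [4,12,15,14,10,7,6,5,13]
j=4: 10≤13, i=2, swap(2,4) ⇒ [4,12,10,14,15,7,6,5,13]
j=5: 7≤13, i=3, swap(3,5) ⇒ [4,12,10,7,15,14,6,5,13]
j=6: 6≤13, i=4, swap(4,6) ⇒ [4,12,10,7,6,14,15,5,13]
j=7: 5≤13, i=5, swap(5,7) ⇒ [4,12,10,7,6,5,15,14,13]
swap(6,8) ⇒ [4,12,10,7,6,5,13,14,15]; return 6
p = 6; k-1 = 3 < 6 ⇒ left

6; left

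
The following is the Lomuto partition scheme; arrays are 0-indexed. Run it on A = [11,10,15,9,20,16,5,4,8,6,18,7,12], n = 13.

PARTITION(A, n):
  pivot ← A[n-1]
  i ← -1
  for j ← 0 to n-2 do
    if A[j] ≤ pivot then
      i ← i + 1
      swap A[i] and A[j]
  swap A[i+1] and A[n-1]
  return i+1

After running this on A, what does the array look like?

pivot = A[12] = 12; i = -1
j=0: A[0]=11 ≤ 12 → i=0, swap A[0],A[0] (no change) → [11,10,15,9,20,16,5,4,8,6,18,7,12]
j=1: A[1]=10 ≤ 12 → i=1, swap A[1],A[1] (no change) → [11,10,15,9,20,16,5,4,8,6,18,7,12]
j=2: A[2]=15 > 12 → no swap
j=3: A[3]=9 ≤ 12 → i=2, swap A[2],A[3] → [11,10,9,15,20,16,5,4,8,6,18,7,12]
j=4: A[4]=20 > 12 → no swap
j=5: A[5]=16 > 12 → no swap
j=6: A[6]=5 ≤ 12 → i=3, swap A[3],A[6] → [11,10,9,5,20,16,15,4,8,6,18,7,12]
j=7: A[7]=4 ≤ 12 → i=4, swap A[4],A[7] → [11,10,9,5,4,16,15,20,8,6,18,7,12]
j=8: A[8]=8 ≤ 12 → i=5, swap A[5],A[8] → [11,10,9,5,4,8,15,20,16,6,18,7,12]
j=9: A[9]=6 ≤ 12 → i=6, swap A[6],A[9] → [11,10,9,5,4,8,6,20,16,15,18,7,12]
j=10: A[10]=18 > 12 → no swap
j=11: A[11]=7 ≤ 12 → i=7, swap A[7],A[11] → [11,10,9,5,4,8,6,7,16,15,18,20,12]
final swap A[8],A[12] → [11,10,9,5,4,8,6,7,12,15,18,20,16]; return 8

[11,10,9,5,4,8,6,7,12,15,18,20,16]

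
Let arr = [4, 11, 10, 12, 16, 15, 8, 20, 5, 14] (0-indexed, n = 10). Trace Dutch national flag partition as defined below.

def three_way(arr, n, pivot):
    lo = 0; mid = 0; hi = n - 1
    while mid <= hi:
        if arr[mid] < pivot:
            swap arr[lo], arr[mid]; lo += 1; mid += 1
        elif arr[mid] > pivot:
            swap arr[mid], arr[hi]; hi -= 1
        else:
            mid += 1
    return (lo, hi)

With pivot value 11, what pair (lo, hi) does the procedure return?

(4, 4)

pivot = 11; lo=0, mid=0, hi=9
arr[mid]=4<11: swap arr[0],arr[0]; lo=1,mid=1 → [4, 11, 10, 12, 16, 15, 8, 20, 5, 14]
arr[mid]=11=11: mid=2
arr[mid]=10<11: swap arr[1],arr[2]; lo=2,mid=3 → [4, 10, 11, 12, 16, 15, 8, 20, 5, 14]
arr[mid]=12>11: swap arr[3],arr[9]; hi=8 → [4, 10, 11, 14, 16, 15, 8, 20, 5, 12]
arr[mid]=14>11: swap arr[3],arr[8]; hi=7 → [4, 10, 11, 5, 16, 15, 8, 20, 14, 12]
arr[mid]=5<11: swap arr[2],arr[3]; lo=3,mid=4 → [4, 10, 5, 11, 16, 15, 8, 20, 14, 12]
arr[mid]=16>11: swap arr[4],arr[7]; hi=6 → [4, 10, 5, 11, 20, 15, 8, 16, 14, 12]
arr[mid]=20>11: swap arr[4],arr[6]; hi=5 → [4, 10, 5, 11, 8, 15, 20, 16, 14, 12]
arr[mid]=8<11: swap arr[3],arr[4]; lo=4,mid=5 → [4, 10, 5, 8, 11, 15, 20, 16, 14, 12]
arr[mid]=15>11: swap arr[5],arr[5]; hi=4 → [4, 10, 5, 8, 11, 15, 20, 16, 14, 12]
end: lo=4, hi=4; arr = [4, 10, 5, 8, 11, 15, 20, 16, 14, 12]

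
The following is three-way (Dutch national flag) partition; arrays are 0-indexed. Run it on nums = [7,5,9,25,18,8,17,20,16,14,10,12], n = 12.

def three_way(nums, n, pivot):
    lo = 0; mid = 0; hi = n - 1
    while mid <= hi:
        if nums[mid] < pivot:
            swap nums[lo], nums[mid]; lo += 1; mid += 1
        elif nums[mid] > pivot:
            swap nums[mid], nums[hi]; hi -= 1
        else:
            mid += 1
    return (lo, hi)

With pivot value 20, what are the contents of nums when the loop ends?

pivot = 20; lo=0, mid=0, hi=11
nums[mid]=7<20: swap nums[0],nums[0]; lo=1,mid=1 → [7,5,9,25,18,8,17,20,16,14,10,12]
nums[mid]=5<20: swap nums[1],nums[1]; lo=2,mid=2 → [7,5,9,25,18,8,17,20,16,14,10,12]
nums[mid]=9<20: swap nums[2],nums[2]; lo=3,mid=3 → [7,5,9,25,18,8,17,20,16,14,10,12]
nums[mid]=25>20: swap nums[3],nums[11]; hi=10 → [7,5,9,12,18,8,17,20,16,14,10,25]
nums[mid]=12<20: swap nums[3],nums[3]; lo=4,mid=4 → [7,5,9,12,18,8,17,20,16,14,10,25]
nums[mid]=18<20: swap nums[4],nums[4]; lo=5,mid=5 → [7,5,9,12,18,8,17,20,16,14,10,25]
nums[mid]=8<20: swap nums[5],nums[5]; lo=6,mid=6 → [7,5,9,12,18,8,17,20,16,14,10,25]
nums[mid]=17<20: swap nums[6],nums[6]; lo=7,mid=7 → [7,5,9,12,18,8,17,20,16,14,10,25]
nums[mid]=20=20: mid=8
nums[mid]=16<20: swap nums[7],nums[8]; lo=8,mid=9 → [7,5,9,12,18,8,17,16,20,14,10,25]
nums[mid]=14<20: swap nums[8],nums[9]; lo=9,mid=10 → [7,5,9,12,18,8,17,16,14,20,10,25]
nums[mid]=10<20: swap nums[9],nums[10]; lo=10,mid=11 → [7,5,9,12,18,8,17,16,14,10,20,25]
end: lo=10, hi=10; nums = [7,5,9,12,18,8,17,16,14,10,20,25]

[7,5,9,12,18,8,17,16,14,10,20,25]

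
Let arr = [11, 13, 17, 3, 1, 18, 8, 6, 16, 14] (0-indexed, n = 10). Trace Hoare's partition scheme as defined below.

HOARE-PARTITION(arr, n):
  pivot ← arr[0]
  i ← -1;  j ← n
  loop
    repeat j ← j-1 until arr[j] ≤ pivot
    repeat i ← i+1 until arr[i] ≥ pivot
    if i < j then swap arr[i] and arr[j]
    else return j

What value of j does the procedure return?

pivot = arr[0] = 11; i = -1, j = 10
j→7 (arr[7]=6≤11), i→0 (arr[0]=11≥11); i<j, swap → [6, 13, 17, 3, 1, 18, 8, 11, 16, 14]
j→6 (arr[6]=8≤11), i→1 (arr[1]=13≥11); i<j, swap → [6, 8, 17, 3, 1, 18, 13, 11, 16, 14]
j→4 (arr[4]=1≤11), i→2 (arr[2]=17≥11); i<j, swap → [6, 8, 1, 3, 17, 18, 13, 11, 16, 14]
j→3, i→4; i≥j, return j=3. arr = [6, 8, 1, 3, 17, 18, 13, 11, 16, 14]

3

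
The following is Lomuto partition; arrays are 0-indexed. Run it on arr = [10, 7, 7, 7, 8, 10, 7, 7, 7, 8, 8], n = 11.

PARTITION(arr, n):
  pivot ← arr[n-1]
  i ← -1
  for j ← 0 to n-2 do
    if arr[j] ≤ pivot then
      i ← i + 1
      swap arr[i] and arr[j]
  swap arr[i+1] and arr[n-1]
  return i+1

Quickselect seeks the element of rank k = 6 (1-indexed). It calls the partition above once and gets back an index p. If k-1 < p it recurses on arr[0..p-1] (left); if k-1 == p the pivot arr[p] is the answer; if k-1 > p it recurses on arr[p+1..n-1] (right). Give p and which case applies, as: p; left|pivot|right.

8; left

pivot=8, i=-1
j=0: 10>8, skip
j=1: 7≤8, i=0, swap(0,1) ⇒ [7, 10, 7, 7, 8, 10, 7, 7, 7, 8, 8]
j=2: 7≤8, i=1, swap(1,2) ⇒ [7, 7, 10, 7, 8, 10, 7, 7, 7, 8, 8]
j=3: 7≤8, i=2, swap(2,3) ⇒ [7, 7, 7, 10, 8, 10, 7, 7, 7, 8, 8]
j=4: 8≤8, i=3, swap(3,4) ⇒ [7, 7, 7, 8, 10, 10, 7, 7, 7, 8, 8]
j=5: 10>8, skip
j=6: 7≤8, i=4, swap(4,6) ⇒ [7, 7, 7, 8, 7, 10, 10, 7, 7, 8, 8]
j=7: 7≤8, i=5, swap(5,7) ⇒ [7, 7, 7, 8, 7, 7, 10, 10, 7, 8, 8]
j=8: 7≤8, i=6, swap(6,8) ⇒ [7, 7, 7, 8, 7, 7, 7, 10, 10, 8, 8]
j=9: 8≤8, i=7, swap(7,9) ⇒ [7, 7, 7, 8, 7, 7, 7, 8, 10, 10, 8]
swap(8,10) ⇒ [7, 7, 7, 8, 7, 7, 7, 8, 8, 10, 10]; return 8
p = 8; k-1 = 5 < 8 ⇒ left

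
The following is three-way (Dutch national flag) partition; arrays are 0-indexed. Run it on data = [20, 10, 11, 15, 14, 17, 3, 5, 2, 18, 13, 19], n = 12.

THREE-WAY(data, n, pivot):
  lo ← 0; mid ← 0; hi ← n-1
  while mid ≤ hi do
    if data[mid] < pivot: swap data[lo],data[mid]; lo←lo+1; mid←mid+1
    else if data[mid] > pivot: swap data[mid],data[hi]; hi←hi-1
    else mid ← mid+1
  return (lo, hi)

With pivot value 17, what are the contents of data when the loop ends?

pivot = 17; lo=0, mid=0, hi=11
data[mid]=20>17: swap data[0],data[11]; hi=10 → [19, 10, 11, 15, 14, 17, 3, 5, 2, 18, 13, 20]
data[mid]=19>17: swap data[0],data[10]; hi=9 → [13, 10, 11, 15, 14, 17, 3, 5, 2, 18, 19, 20]
data[mid]=13<17: swap data[0],data[0]; lo=1,mid=1 → [13, 10, 11, 15, 14, 17, 3, 5, 2, 18, 19, 20]
data[mid]=10<17: swap data[1],data[1]; lo=2,mid=2 → [13, 10, 11, 15, 14, 17, 3, 5, 2, 18, 19, 20]
data[mid]=11<17: swap data[2],data[2]; lo=3,mid=3 → [13, 10, 11, 15, 14, 17, 3, 5, 2, 18, 19, 20]
data[mid]=15<17: swap data[3],data[3]; lo=4,mid=4 → [13, 10, 11, 15, 14, 17, 3, 5, 2, 18, 19, 20]
data[mid]=14<17: swap data[4],data[4]; lo=5,mid=5 → [13, 10, 11, 15, 14, 17, 3, 5, 2, 18, 19, 20]
data[mid]=17=17: mid=6
data[mid]=3<17: swap data[5],data[6]; lo=6,mid=7 → [13, 10, 11, 15, 14, 3, 17, 5, 2, 18, 19, 20]
data[mid]=5<17: swap data[6],data[7]; lo=7,mid=8 → [13, 10, 11, 15, 14, 3, 5, 17, 2, 18, 19, 20]
data[mid]=2<17: swap data[7],data[8]; lo=8,mid=9 → [13, 10, 11, 15, 14, 3, 5, 2, 17, 18, 19, 20]
data[mid]=18>17: swap data[9],data[9]; hi=8 → [13, 10, 11, 15, 14, 3, 5, 2, 17, 18, 19, 20]
end: lo=8, hi=8; data = [13, 10, 11, 15, 14, 3, 5, 2, 17, 18, 19, 20]

[13, 10, 11, 15, 14, 3, 5, 2, 17, 18, 19, 20]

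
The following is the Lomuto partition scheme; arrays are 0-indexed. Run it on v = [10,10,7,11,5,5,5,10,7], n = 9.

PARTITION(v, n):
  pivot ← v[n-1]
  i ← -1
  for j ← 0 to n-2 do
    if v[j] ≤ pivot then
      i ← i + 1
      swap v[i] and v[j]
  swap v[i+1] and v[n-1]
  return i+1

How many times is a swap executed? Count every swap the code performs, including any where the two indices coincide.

pivot = v[8] = 7; i = -1
j=0: v[0]=10 > 7 → no swap
j=1: v[1]=10 > 7 → no swap
j=2: v[2]=7 ≤ 7 → i=0, swap v[0],v[2] → [7,10,10,11,5,5,5,10,7]
j=3: v[3]=11 > 7 → no swap
j=4: v[4]=5 ≤ 7 → i=1, swap v[1],v[4] → [7,5,10,11,10,5,5,10,7]
j=5: v[5]=5 ≤ 7 → i=2, swap v[2],v[5] → [7,5,5,11,10,10,5,10,7]
j=6: v[6]=5 ≤ 7 → i=3, swap v[3],v[6] → [7,5,5,5,10,10,11,10,7]
j=7: v[7]=10 > 7 → no swap
final swap v[4],v[8] → [7,5,5,5,7,10,11,10,10]; return 4

5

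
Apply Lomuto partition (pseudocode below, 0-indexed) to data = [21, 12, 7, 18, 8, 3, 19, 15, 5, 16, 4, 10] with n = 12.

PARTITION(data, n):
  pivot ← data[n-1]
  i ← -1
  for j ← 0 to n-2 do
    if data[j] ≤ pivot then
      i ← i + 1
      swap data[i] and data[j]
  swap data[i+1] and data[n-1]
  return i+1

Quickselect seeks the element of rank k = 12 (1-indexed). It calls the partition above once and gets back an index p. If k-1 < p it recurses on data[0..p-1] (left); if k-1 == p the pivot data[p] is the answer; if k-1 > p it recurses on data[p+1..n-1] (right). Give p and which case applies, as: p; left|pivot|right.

pivot = data[11] = 10; i = -1
j=0: data[0]=21 > 10 → no swap
j=1: data[1]=12 > 10 → no swap
j=2: data[2]=7 ≤ 10 → i=0, swap data[0],data[2] → [7, 12, 21, 18, 8, 3, 19, 15, 5, 16, 4, 10]
j=3: data[3]=18 > 10 → no swap
j=4: data[4]=8 ≤ 10 → i=1, swap data[1],data[4] → [7, 8, 21, 18, 12, 3, 19, 15, 5, 16, 4, 10]
j=5: data[5]=3 ≤ 10 → i=2, swap data[2],data[5] → [7, 8, 3, 18, 12, 21, 19, 15, 5, 16, 4, 10]
j=6: data[6]=19 > 10 → no swap
j=7: data[7]=15 > 10 → no swap
j=8: data[8]=5 ≤ 10 → i=3, swap data[3],data[8] → [7, 8, 3, 5, 12, 21, 19, 15, 18, 16, 4, 10]
j=9: data[9]=16 > 10 → no swap
j=10: data[10]=4 ≤ 10 → i=4, swap data[4],data[10] → [7, 8, 3, 5, 4, 21, 19, 15, 18, 16, 12, 10]
final swap data[5],data[11] → [7, 8, 3, 5, 4, 10, 19, 15, 18, 16, 12, 21]; return 5
p = 5; k-1 = 11 > 5 ⇒ right

5; right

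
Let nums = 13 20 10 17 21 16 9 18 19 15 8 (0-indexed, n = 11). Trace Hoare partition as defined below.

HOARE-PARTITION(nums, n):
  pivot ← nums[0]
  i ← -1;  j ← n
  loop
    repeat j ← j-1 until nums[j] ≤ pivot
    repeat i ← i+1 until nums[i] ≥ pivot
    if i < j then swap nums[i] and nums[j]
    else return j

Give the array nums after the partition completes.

pivot = nums[0] = 13; i = -1, j = 11
j→10 (nums[10]=8≤13), i→0 (nums[0]=13≥13); i<j, swap → 8 20 10 17 21 16 9 18 19 15 13
j→6 (nums[6]=9≤13), i→1 (nums[1]=20≥13); i<j, swap → 8 9 10 17 21 16 20 18 19 15 13
j→2, i→3; i≥j, return j=2. nums = 8 9 10 17 21 16 20 18 19 15 13

8 9 10 17 21 16 20 18 19 15 13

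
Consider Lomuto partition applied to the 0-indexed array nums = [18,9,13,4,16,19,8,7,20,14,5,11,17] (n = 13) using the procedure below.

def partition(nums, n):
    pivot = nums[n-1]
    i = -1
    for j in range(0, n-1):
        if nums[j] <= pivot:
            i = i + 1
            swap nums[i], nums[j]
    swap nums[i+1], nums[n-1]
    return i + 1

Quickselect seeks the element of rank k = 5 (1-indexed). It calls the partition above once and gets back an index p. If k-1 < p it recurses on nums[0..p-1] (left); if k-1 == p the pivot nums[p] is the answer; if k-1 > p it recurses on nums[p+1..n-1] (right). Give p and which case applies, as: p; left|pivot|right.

pivot = nums[12] = 17; i = -1
j=0: nums[0]=18 > 17 → no swap
j=1: nums[1]=9 ≤ 17 → i=0, swap nums[0],nums[1] → [9,18,13,4,16,19,8,7,20,14,5,11,17]
j=2: nums[2]=13 ≤ 17 → i=1, swap nums[1],nums[2] → [9,13,18,4,16,19,8,7,20,14,5,11,17]
j=3: nums[3]=4 ≤ 17 → i=2, swap nums[2],nums[3] → [9,13,4,18,16,19,8,7,20,14,5,11,17]
j=4: nums[4]=16 ≤ 17 → i=3, swap nums[3],nums[4] → [9,13,4,16,18,19,8,7,20,14,5,11,17]
j=5: nums[5]=19 > 17 → no swap
j=6: nums[6]=8 ≤ 17 → i=4, swap nums[4],nums[6] → [9,13,4,16,8,19,18,7,20,14,5,11,17]
j=7: nums[7]=7 ≤ 17 → i=5, swap nums[5],nums[7] → [9,13,4,16,8,7,18,19,20,14,5,11,17]
j=8: nums[8]=20 > 17 → no swap
j=9: nums[9]=14 ≤ 17 → i=6, swap nums[6],nums[9] → [9,13,4,16,8,7,14,19,20,18,5,11,17]
j=10: nums[10]=5 ≤ 17 → i=7, swap nums[7],nums[10] → [9,13,4,16,8,7,14,5,20,18,19,11,17]
j=11: nums[11]=11 ≤ 17 → i=8, swap nums[8],nums[11] → [9,13,4,16,8,7,14,5,11,18,19,20,17]
final swap nums[9],nums[12] → [9,13,4,16,8,7,14,5,11,17,19,20,18]; return 9
p = 9; k-1 = 4 < 9 ⇒ left

9; left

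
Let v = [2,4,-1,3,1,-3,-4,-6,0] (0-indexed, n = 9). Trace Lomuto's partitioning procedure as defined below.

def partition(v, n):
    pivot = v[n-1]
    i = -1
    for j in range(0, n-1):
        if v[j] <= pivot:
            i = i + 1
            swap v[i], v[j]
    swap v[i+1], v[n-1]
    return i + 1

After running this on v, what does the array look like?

pivot = v[8] = 0; i = -1
j=0: v[0]=2 > 0 → no swap
j=1: v[1]=4 > 0 → no swap
j=2: v[2]=-1 ≤ 0 → i=0, swap v[0],v[2] → [-1,4,2,3,1,-3,-4,-6,0]
j=3: v[3]=3 > 0 → no swap
j=4: v[4]=1 > 0 → no swap
j=5: v[5]=-3 ≤ 0 → i=1, swap v[1],v[5] → [-1,-3,2,3,1,4,-4,-6,0]
j=6: v[6]=-4 ≤ 0 → i=2, swap v[2],v[6] → [-1,-3,-4,3,1,4,2,-6,0]
j=7: v[7]=-6 ≤ 0 → i=3, swap v[3],v[7] → [-1,-3,-4,-6,1,4,2,3,0]
final swap v[4],v[8] → [-1,-3,-4,-6,0,4,2,3,1]; return 4

[-1,-3,-4,-6,0,4,2,3,1]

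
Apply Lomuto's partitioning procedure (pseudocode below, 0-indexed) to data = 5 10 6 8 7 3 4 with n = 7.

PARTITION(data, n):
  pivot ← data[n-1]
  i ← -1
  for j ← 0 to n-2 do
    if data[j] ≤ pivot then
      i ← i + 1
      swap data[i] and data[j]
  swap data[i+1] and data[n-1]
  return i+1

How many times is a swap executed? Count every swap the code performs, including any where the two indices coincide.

pivot = data[6] = 4; i = -1
j=0: data[0]=5 > 4 → no swap
j=1: data[1]=10 > 4 → no swap
j=2: data[2]=6 > 4 → no swap
j=3: data[3]=8 > 4 → no swap
j=4: data[4]=7 > 4 → no swap
j=5: data[5]=3 ≤ 4 → i=0, swap data[0],data[5] → 3 10 6 8 7 5 4
final swap data[1],data[6] → 3 4 6 8 7 5 10; return 1

2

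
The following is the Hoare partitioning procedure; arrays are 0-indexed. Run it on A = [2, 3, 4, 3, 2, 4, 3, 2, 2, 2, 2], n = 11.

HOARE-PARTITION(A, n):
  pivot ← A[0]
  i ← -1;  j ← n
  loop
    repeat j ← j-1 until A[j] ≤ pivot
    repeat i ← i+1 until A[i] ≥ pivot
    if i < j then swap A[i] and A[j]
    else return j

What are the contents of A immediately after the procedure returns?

pivot=2
j stops at 10 (2), i stops at 0 (2); swap ⇒ [2, 3, 4, 3, 2, 4, 3, 2, 2, 2, 2]
j stops at 9 (2), i stops at 1 (3); swap ⇒ [2, 2, 4, 3, 2, 4, 3, 2, 2, 3, 2]
j stops at 8 (2), i stops at 2 (4); swap ⇒ [2, 2, 2, 3, 2, 4, 3, 2, 4, 3, 2]
j stops at 7 (2), i stops at 3 (3); swap ⇒ [2, 2, 2, 2, 2, 4, 3, 3, 4, 3, 2]
j stops at 4, i stops at 4; i≥j ⇒ return 4. A=[2, 2, 2, 2, 2, 4, 3, 3, 4, 3, 2]

[2, 2, 2, 2, 2, 4, 3, 3, 4, 3, 2]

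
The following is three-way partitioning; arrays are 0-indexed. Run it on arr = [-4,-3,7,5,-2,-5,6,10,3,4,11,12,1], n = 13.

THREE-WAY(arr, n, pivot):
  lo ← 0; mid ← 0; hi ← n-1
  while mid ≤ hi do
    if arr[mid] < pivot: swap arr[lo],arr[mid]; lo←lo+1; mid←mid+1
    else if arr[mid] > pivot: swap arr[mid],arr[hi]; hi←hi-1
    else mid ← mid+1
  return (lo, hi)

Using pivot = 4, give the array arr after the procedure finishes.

[-4,-3,1,-2,-5,3,4,10,6,11,12,5,7]

lo=0 mid=0 hi=12
-4<4: swap(0,0), lo=1 mid=1 ⇒ [-4,-3,7,5,-2,-5,6,10,3,4,11,12,1]
-3<4: swap(1,1), lo=2 mid=2 ⇒ [-4,-3,7,5,-2,-5,6,10,3,4,11,12,1]
7>4: swap(2,12), hi=11 ⇒ [-4,-3,1,5,-2,-5,6,10,3,4,11,12,7]
1<4: swap(2,2), lo=3 mid=3 ⇒ [-4,-3,1,5,-2,-5,6,10,3,4,11,12,7]
5>4: swap(3,11), hi=10 ⇒ [-4,-3,1,12,-2,-5,6,10,3,4,11,5,7]
12>4: swap(3,10), hi=9 ⇒ [-4,-3,1,11,-2,-5,6,10,3,4,12,5,7]
11>4: swap(3,9), hi=8 ⇒ [-4,-3,1,4,-2,-5,6,10,3,11,12,5,7]
4=4: mid=4
-2<4: swap(3,4), lo=4 mid=5 ⇒ [-4,-3,1,-2,4,-5,6,10,3,11,12,5,7]
-5<4: swap(4,5), lo=5 mid=6 ⇒ [-4,-3,1,-2,-5,4,6,10,3,11,12,5,7]
6>4: swap(6,8), hi=7 ⇒ [-4,-3,1,-2,-5,4,3,10,6,11,12,5,7]
3<4: swap(5,6), lo=6 mid=7 ⇒ [-4,-3,1,-2,-5,3,4,10,6,11,12,5,7]
10>4: swap(7,7), hi=6 ⇒ [-4,-3,1,-2,-5,3,4,10,6,11,12,5,7]
done. lo=6 hi=6; arr=[-4,-3,1,-2,-5,3,4,10,6,11,12,5,7]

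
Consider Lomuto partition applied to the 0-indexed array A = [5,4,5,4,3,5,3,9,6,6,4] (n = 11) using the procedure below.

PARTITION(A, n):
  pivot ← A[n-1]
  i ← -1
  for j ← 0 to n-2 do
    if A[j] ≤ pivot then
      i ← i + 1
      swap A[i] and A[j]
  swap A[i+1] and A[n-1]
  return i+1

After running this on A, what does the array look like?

[4,4,3,3,4,5,5,9,6,6,5]

pivot=4, i=-1
j=0: 5>4, skip
j=1: 4≤4, i=0, swap(0,1) ⇒ [4,5,5,4,3,5,3,9,6,6,4]
j=2: 5>4, skip
j=3: 4≤4, i=1, swap(1,3) ⇒ [4,4,5,5,3,5,3,9,6,6,4]
j=4: 3≤4, i=2, swap(2,4) ⇒ [4,4,3,5,5,5,3,9,6,6,4]
j=5: 5>4, skip
j=6: 3≤4, i=3, swap(3,6) ⇒ [4,4,3,3,5,5,5,9,6,6,4]
j=7: 9>4, skip
j=8: 6>4, skip
j=9: 6>4, skip
swap(4,10) ⇒ [4,4,3,3,4,5,5,9,6,6,5]; return 4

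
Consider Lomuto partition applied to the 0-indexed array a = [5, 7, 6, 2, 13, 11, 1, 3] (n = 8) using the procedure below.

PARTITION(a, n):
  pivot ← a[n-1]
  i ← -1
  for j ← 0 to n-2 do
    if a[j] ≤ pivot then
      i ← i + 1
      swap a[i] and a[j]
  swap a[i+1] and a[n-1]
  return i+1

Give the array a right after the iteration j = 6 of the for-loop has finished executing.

[2, 1, 6, 5, 13, 11, 7, 3]

pivot = a[7] = 3; i = -1
j=0: a[0]=5 > 3 → no swap
j=1: a[1]=7 > 3 → no swap
j=2: a[2]=6 > 3 → no swap
j=3: a[3]=2 ≤ 3 → i=0, swap a[0],a[3] → [2, 7, 6, 5, 13, 11, 1, 3]
j=4: a[4]=13 > 3 → no swap
j=5: a[5]=11 > 3 → no swap
j=6: a[6]=1 ≤ 3 → i=1, swap a[1],a[6] → [2, 1, 6, 5, 13, 11, 7, 3]
(after j=6) a = [2, 1, 6, 5, 13, 11, 7, 3]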